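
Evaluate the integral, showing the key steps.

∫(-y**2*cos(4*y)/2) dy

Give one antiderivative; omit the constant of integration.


Step 1. Integrate ∫(-y**2*cos(4*y)/2) dy by parts with u = y**2, dv = (-cos(4*y)/2) dy, so v = -sin(4*y)/8: now -y**2*sin(4*y)/8 + ∫(y*sin(4*y)/4) dy.
Step 2. Integrate ∫(y*sin(4*y)/4) dy by parts with u = y, dv = (sin(4*y)/4) dy, so v = -cos(4*y)/16: now -y**2*sin(4*y)/8 - y*cos(4*y)/16 + ∫(cos(4*y)/16) dy.
Step 3. Evaluate the standard form: now -y**2*sin(4*y)/8 - y*cos(4*y)/16 + sin(4*y)/64.
Answer: -y**2*sin(4*y)/8 - y*cos(4*y)/16 + sin(4*y)/64.


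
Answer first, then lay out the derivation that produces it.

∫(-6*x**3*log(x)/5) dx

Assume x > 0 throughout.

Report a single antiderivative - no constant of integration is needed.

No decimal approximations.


The answer is -3*x**4*log(x)/10 + 3*x**4/40.
Step 1. Integrate ∫(-6*x**3*log(x)/5) dx by parts with u = log(x), dv = (-6*x**3/5) dx, so v = -3*x**4/10 [assuming x > 0]: now -3*x**4*log(x)/10 + ∫(3*x**3/10) dx.
Step 2. Evaluate the standard form: now -3*x**4*log(x)/10 + 3*x**4/40.
Answer: -3*x**4*log(x)/10 + 3*x**4/40.


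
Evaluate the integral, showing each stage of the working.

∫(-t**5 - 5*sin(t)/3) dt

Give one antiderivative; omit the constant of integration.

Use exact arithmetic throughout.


Step 1. Rewrite: now ∫(-t**5) dt + ∫(-5*sin(t)/3) dt.
Step 2. Evaluate the standard form: now 5*cos(t)/3 + ∫(-t**5) dt.
Step 3. Evaluate the standard form: now -t**6/6 + 5*cos(t)/3.
Answer: -t**6/6 + 5*cos(t)/3.


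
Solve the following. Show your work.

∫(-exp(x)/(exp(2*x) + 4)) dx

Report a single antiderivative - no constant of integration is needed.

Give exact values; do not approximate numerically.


Step 1. Substitute u = exp(x), turning ∫(-exp(x)/(exp(2*x) + 4)) dx into ∫(-1/(u**2 + 4)) du: now ∫(-1/(u**2 + 4)) du.
Step 2. Evaluate the standard form: now -atan(u/2)/2.
Step 3. Substitute back u = exp(x): now -atan(exp(x)/2)/2.
Answer: -atan(exp(x)/2)/2.


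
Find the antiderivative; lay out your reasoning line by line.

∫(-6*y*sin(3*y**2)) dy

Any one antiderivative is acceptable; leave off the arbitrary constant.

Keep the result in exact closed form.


Step 1. Substitute u = y**2, turning ∫(-6*y*sin(3*y**2)) dy into ∫(-3*sin(3*u)) du: now ∫(-3*sin(3*u)) du.
Step 2. Evaluate the standard form: now cos(3*u).
Step 3. Substitute back u = y**2: now cos(3*y**2).
Answer: cos(3*y**2).


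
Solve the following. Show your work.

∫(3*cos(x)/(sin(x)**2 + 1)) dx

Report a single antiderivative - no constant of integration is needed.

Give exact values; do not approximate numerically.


Step 1. Substitute u = sin(x), turning ∫(3*cos(x)/(sin(x)**2 + 1)) dx into ∫(3/(u**2 + 1)) du: now ∫(3/(u**2 + 1)) du.
Step 2. Evaluate the standard form: now 3*atan(u).
Step 3. Substitute back u = sin(x): now 3*atan(sin(x)).
Answer: 3*atan(sin(x)).


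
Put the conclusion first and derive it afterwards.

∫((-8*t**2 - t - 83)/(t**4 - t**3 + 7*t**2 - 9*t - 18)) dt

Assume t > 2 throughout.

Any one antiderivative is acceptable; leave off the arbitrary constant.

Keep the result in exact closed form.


The answer is -3*log(t - 2) + 3*log(t + 1) + atan(t/3)/3.
Step 1. Decompose ∫((-8*t**2 - t - 83)/(t**4 - t**3 + 7*t**2 - 9*t - 18)) dt by partial fractions, (-8*t**2 - t - 83)/(t**4 - t**3 + 7*t**2 - 9*t - 18) = 1/(t**2 + 9) + 3/(t + 1) - 3/(t - 2): now ∫(-3/(t - 2)) dt + ∫(3/(t + 1)) dt + ∫(1/(t**2 + 9)) dt.
Step 2. Evaluate the standard form [assuming t > -1]: now 3*log(t + 1) + ∫(-3/(t - 2)) dt + ∫(1/(t**2 + 9)) dt.
Step 3. Evaluate the standard form [assuming t > 2]: now -3*log(t - 2) + 3*log(t + 1) + ∫(1/(t**2 + 9)) dt.
Step 4. Evaluate the standard form: now -3*log(t - 2) + 3*log(t + 1) + atan(t/3)/3.
Answer: -3*log(t - 2) + 3*log(t + 1) + atan(t/3)/3.


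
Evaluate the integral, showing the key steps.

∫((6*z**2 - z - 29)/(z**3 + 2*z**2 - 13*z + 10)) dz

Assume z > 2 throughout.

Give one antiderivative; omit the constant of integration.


Step 1. Decompose ∫((6*z**2 - z - 29)/(z**3 + 2*z**2 - 13*z + 10)) dz by partial fractions, (6*z**2 - z - 29)/(z**3 + 2*z**2 - 13*z + 10) = 3/(z + 5) + 4/(z - 1) - 1/(z - 2): now ∫(-1/(z - 2)) dz + ∫(4/(z - 1)) dz + ∫(3/(z + 5)) dz.
Step 2. Evaluate the standard form [assuming z > -5]: now 3*log(z + 5) + ∫(-1/(z - 2)) dz + ∫(4/(z - 1)) dz.
Step 3. Evaluate the standard form [assuming z > 2]: now -log(z - 2) + 3*log(z + 5) + ∫(4/(z - 1)) dz.
Step 4. Evaluate the standard form [assuming z > 1]: now -log(z - 2) + 4*log(z - 1) + 3*log(z + 5).
Answer: -log(z - 2) + 4*log(z - 1) + 3*log(z + 5).


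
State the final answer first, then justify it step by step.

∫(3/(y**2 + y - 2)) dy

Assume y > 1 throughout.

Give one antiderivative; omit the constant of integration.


The answer is log(y - 1) - log(y + 2).
Step 1. Decompose ∫(3/(y**2 + y - 2)) dy by partial fractions, 3/(y**2 + y - 2) = -1/(y + 2) + 1/(y - 1): now ∫(1/(y - 1)) dy + ∫(-1/(y + 2)) dy.
Step 2. Evaluate the standard form [assuming y > -2]: now -log(y + 2) + ∫(1/(y - 1)) dy.
Step 3. Evaluate the standard form [assuming y > 1]: now log(y - 1) - log(y + 2).
Answer: log(y - 1) - log(y + 2).


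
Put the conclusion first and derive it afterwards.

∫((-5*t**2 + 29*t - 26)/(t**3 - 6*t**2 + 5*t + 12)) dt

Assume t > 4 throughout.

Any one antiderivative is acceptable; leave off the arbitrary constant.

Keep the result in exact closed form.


The answer is 2*log(t - 4) - 4*log(t - 3) - 3*log(t + 1).
Step 1. Decompose ∫((-5*t**2 + 29*t - 26)/(t**3 - 6*t**2 + 5*t + 12)) dt by partial fractions, (-5*t**2 + 29*t - 26)/(t**3 - 6*t**2 + 5*t + 12) = -3/(t + 1) - 4/(t - 3) + 2/(t - 4): now ∫(2/(t - 4)) dt + ∫(-4/(t - 3)) dt + ∫(-3/(t + 1)) dt.
Step 2. Evaluate the standard form [assuming t > 4]: now 2*log(t - 4) + ∫(-4/(t - 3)) dt + ∫(-3/(t + 1)) dt.
Step 3. Evaluate the standard form [assuming t > -1]: now 2*log(t - 4) - 3*log(t + 1) + ∫(-4/(t - 3)) dt.
Step 4. Evaluate the standard form [assuming t > 3]: now 2*log(t - 4) - 4*log(t - 3) - 3*log(t + 1).
Answer: 2*log(t - 4) - 4*log(t - 3) - 3*log(t + 1).


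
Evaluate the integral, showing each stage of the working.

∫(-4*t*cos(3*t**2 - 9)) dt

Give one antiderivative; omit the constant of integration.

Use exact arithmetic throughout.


Step 1. Substitute u = t**2 - 3, turning ∫(-4*t*cos(3*t**2 - 9)) dt into ∫(-2*cos(3*u)) du: now ∫(-2*cos(3*u)) du.
Step 2. Evaluate the standard form: now -2*sin(3*u)/3.
Step 3. Substitute back u = t**2 - 3: now -2*sin(3*t**2 - 9)/3.
Answer: -2*sin(3*t**2 - 9)/3.


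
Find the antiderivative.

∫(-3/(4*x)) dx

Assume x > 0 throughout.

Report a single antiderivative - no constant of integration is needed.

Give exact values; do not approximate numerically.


Answer: -3*log(x)/4.


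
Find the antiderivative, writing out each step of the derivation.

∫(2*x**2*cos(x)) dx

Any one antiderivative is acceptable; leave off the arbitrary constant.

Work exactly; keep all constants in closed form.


Step 1. Integrate ∫(2*x**2*cos(x)) dx by parts with u = x**2, dv = (2*cos(x)) dx, so v = 2*sin(x): now 2*x**2*sin(x) + ∫(-4*x*sin(x)) dx.
Step 2. Integrate ∫(-4*x*sin(x)) dx by parts with u = x, dv = (-4*sin(x)) dx, so v = 4*cos(x): now 2*x**2*sin(x) + 4*x*cos(x) + ∫(-4*cos(x)) dx.
Step 3. Evaluate the standard form: now 2*x**2*sin(x) + 4*x*cos(x) - 4*sin(x).
Answer: 2*x**2*sin(x) + 4*x*cos(x) - 4*sin(x).


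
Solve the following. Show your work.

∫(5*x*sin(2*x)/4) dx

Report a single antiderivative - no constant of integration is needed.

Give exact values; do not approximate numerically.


Step 1. Integrate ∫(5*x*sin(2*x)/4) dx by parts with u = x, dv = (5*sin(2*x)/4) dx, so v = -5*cos(2*x)/8: now -5*x*cos(2*x)/8 + ∫(5*cos(2*x)/8) dx.
Step 2. Evaluate the standard form: now -5*x*cos(2*x)/8 + 5*sin(2*x)/16.
Answer: -5*x*cos(2*x)/8 + 5*sin(2*x)/16.


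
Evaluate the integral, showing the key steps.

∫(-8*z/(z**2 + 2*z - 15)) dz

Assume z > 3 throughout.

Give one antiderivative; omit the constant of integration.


Step 1. Decompose ∫(-8*z/(z**2 + 2*z - 15)) dz by partial fractions, -8*z/(z**2 + 2*z - 15) = -5/(z + 5) - 3/(z - 3): now ∫(-3/(z - 3)) dz + ∫(-5/(z + 5)) dz.
Step 2. Evaluate the standard form [assuming z > -5]: now -5*log(z + 5) + ∫(-3/(z - 3)) dz.
Step 3. Evaluate the standard form [assuming z > 3]: now -3*log(z - 3) - 5*log(z + 5).
Answer: -3*log(z - 3) - 5*log(z + 5).


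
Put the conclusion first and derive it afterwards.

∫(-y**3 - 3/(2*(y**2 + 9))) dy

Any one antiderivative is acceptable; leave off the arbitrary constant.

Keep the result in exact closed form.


The answer is -y**4/4 - atan(y/3)/2.
Step 1. Rewrite: now ∫(-y**3) dy + ∫(-3/(2*(y**2 + 9))) dy.
Step 2. Evaluate the standard form: now -y**4/4 + ∫(-3/(2*(y**2 + 9))) dy.
Step 3. Evaluate the standard form: now -y**4/4 - atan(y/3)/2.
Answer: -y**4/4 - atan(y/3)/2.


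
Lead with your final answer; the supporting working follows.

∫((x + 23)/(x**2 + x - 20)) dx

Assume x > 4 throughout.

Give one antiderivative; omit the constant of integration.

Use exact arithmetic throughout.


The answer is 3*log(x - 4) - 2*log(x + 5).
Step 1. Decompose ∫((x + 23)/(x**2 + x - 20)) dx by partial fractions, (x + 23)/(x**2 + x - 20) = -2/(x + 5) + 3/(x - 4): now ∫(3/(x - 4)) dx + ∫(-2/(x + 5)) dx.
Step 2. Evaluate the standard form [assuming x > 4]: now 3*log(x - 4) + ∫(-2/(x + 5)) dx.
Step 3. Evaluate the standard form [assuming x > -5]: now 3*log(x - 4) - 2*log(x + 5).
Answer: 3*log(x - 4) - 2*log(x + 5).


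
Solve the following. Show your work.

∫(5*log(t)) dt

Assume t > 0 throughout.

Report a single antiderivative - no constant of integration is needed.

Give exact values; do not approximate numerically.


Step 1. Integrate ∫(5*log(t)) dt by parts with u = log(t), dv = (5) dt, so v = 5*t [assuming t > 0]: now 5*t*log(t) + ∫(-5) dt.
Step 2. Evaluate the standard form: now 5*t*log(t) - 5*t.
Answer: 5*t*log(t) - 5*t.


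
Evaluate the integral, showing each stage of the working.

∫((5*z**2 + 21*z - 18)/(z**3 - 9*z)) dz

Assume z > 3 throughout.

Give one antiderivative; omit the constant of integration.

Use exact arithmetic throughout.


Step 1. Decompose ∫((5*z**2 + 21*z - 18)/(z**3 - 9*z)) dz by partial fractions, (5*z**2 + 21*z - 18)/(z**3 - 9*z) = -2/(z + 3) + 5/(z - 3) + 2/z: now ∫(2/z) dz + ∫(5/(z - 3)) dz + ∫(-2/(z + 3)) dz.
Step 2. Evaluate the standard form [assuming z > 3]: now 5*log(z - 3) + ∫(2/z) dz + ∫(-2/(z + 3)) dz.
Step 3. Evaluate the standard form [assuming z > 0]: now 2*log(z) + 5*log(z - 3) + ∫(-2/(z + 3)) dz.
Step 4. Evaluate the standard form [assuming z > -3]: now 2*log(z) + 5*log(z - 3) - 2*log(z + 3).
Answer: 2*log(z) + 5*log(z - 3) - 2*log(z + 3).


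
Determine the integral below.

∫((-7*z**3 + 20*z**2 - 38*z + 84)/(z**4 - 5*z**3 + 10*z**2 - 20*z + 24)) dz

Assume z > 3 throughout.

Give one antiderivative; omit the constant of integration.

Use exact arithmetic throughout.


Answer: -3*log(z - 3) - 4*log(z - 2) + atan(z/2).


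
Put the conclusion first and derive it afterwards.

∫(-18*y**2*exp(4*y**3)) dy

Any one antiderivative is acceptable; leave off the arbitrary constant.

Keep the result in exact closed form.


The answer is -3*exp(4*y**3)/2.
Step 1. Substitute u = y**3, turning ∫(-18*y**2*exp(4*y**3)) dy into ∫(-6*exp(4*u)) du: now ∫(-6*exp(4*u)) du.
Step 2. Evaluate the standard form: now -3*exp(4*u)/2.
Step 3. Substitute back u = y**3: now -3*exp(4*y**3)/2.
Answer: -3*exp(4*y**3)/2.


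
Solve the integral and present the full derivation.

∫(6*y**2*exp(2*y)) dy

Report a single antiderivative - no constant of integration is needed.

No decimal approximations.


Step 1. Integrate ∫(6*y**2*exp(2*y)) dy by parts with u = y**2, dv = (6*exp(2*y)) dy, so v = 3*exp(2*y): now 3*y**2*exp(2*y) + ∫(-6*y*exp(2*y)) dy.
Step 2. Integrate ∫(-6*y*exp(2*y)) dy by parts with u = y, dv = (-6*exp(2*y)) dy, so v = -3*exp(2*y): now 3*y**2*exp(2*y) - 3*y*exp(2*y) + ∫(3*exp(2*y)) dy.
Step 3. Evaluate the standard form: now 3*y**2*exp(2*y) - 3*y*exp(2*y) + 3*exp(2*y)/2.
Answer: 3*y**2*exp(2*y) - 3*y*exp(2*y) + 3*exp(2*y)/2.


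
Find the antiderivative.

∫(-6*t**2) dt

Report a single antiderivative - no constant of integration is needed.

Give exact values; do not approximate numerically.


Answer: -2*t**3.


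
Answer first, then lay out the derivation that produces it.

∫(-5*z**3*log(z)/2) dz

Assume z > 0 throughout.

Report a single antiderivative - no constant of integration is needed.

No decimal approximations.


The answer is -5*z**4*log(z)/8 + 5*z**4/32.
Step 1. Integrate ∫(-5*z**3*log(z)/2) dz by parts with u = log(z), dv = (-5*z**3/2) dz, so v = -5*z**4/8 [assuming z > 0]: now -5*z**4*log(z)/8 + ∫(5*z**3/8) dz.
Step 2. Evaluate the standard form: now -5*z**4*log(z)/8 + 5*z**4/32.
Answer: -5*z**4*log(z)/8 + 5*z**4/32.


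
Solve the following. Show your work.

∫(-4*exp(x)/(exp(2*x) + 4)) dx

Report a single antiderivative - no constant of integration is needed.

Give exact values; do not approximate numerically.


Step 1. Substitute u = exp(x), turning ∫(-4*exp(x)/(exp(2*x) + 4)) dx into ∫(-4/(u**2 + 4)) du: now ∫(-4/(u**2 + 4)) du.
Step 2. Evaluate the standard form: now -2*atan(u/2).
Step 3. Substitute back u = exp(x): now -2*atan(exp(x)/2).
Answer: -2*atan(exp(x)/2).


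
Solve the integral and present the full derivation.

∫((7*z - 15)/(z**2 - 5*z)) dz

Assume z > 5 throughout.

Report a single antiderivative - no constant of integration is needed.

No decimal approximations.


Step 1. Decompose ∫((7*z - 15)/(z**2 - 5*z)) dz by partial fractions, (7*z - 15)/(z**2 - 5*z) = 4/(z - 5) + 3/z: now ∫(3/z) dz + ∫(4/(z - 5)) dz.
Step 2. Evaluate the standard form [assuming z > 0]: now 3*log(z) + ∫(4/(z - 5)) dz.
Step 3. Evaluate the standard form [assuming z > 5]: now 3*log(z) + 4*log(z - 5).
Answer: 3*log(z) + 4*log(z - 5).


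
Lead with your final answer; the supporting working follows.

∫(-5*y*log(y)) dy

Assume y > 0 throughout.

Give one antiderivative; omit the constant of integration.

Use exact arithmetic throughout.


The answer is -5*y**2*log(y)/2 + 5*y**2/4.
Step 1. Integrate ∫(-5*y*log(y)) dy by parts with u = log(y), dv = (-5*y) dy, so v = -5*y**2/2 [assuming y > 0]: now -5*y**2*log(y)/2 + ∫(5*y/2) dy.
Step 2. Evaluate the standard form: now -5*y**2*log(y)/2 + 5*y**2/4.
Answer: -5*y**2*log(y)/2 + 5*y**2/4.


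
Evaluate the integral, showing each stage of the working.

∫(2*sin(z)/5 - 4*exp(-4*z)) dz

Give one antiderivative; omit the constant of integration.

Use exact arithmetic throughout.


Step 1. Rewrite: now ∫(-4*exp(-4*z)) dz + ∫(2*sin(z)/5) dz.
Step 2. Evaluate the standard form: now -2*cos(z)/5 + ∫(-4*exp(-4*z)) dz.
Step 3. Evaluate the standard form: now -2*cos(z)/5 + exp(-4*z).
Answer: -2*cos(z)/5 + exp(-4*z).


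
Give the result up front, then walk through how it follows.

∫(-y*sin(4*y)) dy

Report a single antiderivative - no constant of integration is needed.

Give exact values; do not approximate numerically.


The answer is y*cos(4*y)/4 - sin(4*y)/16.
Step 1. Integrate ∫(-y*sin(4*y)) dy by parts with u = y, dv = (-sin(4*y)) dy, so v = cos(4*y)/4: now y*cos(4*y)/4 + ∫(-cos(4*y)/4) dy.
Step 2. Evaluate the standard form: now y*cos(4*y)/4 - sin(4*y)/16.
Answer: y*cos(4*y)/4 - sin(4*y)/16.


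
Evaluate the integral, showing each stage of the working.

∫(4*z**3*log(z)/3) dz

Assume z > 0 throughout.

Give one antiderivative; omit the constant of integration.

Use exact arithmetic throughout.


Step 1. Integrate ∫(4*z**3*log(z)/3) dz by parts with u = log(z), dv = (4*z**3/3) dz, so v = z**4/3 [assuming z > 0]: now z**4*log(z)/3 + ∫(-z**3/3) dz.
Step 2. Evaluate the standard form: now z**4*log(z)/3 - z**4/12.
Answer: z**4*log(z)/3 - z**4/12.


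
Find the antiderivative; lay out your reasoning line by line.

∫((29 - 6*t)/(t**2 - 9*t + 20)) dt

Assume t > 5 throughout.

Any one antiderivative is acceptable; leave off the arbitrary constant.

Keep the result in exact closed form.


Step 1. Decompose ∫((29 - 6*t)/(t**2 - 9*t + 20)) dt by partial fractions, (29 - 6*t)/(t**2 - 9*t + 20) = -5/(t - 4) - 1/(t - 5): now ∫(-1/(t - 5)) dt + ∫(-5/(t - 4)) dt.
Step 2. Evaluate the standard form [assuming t > 4]: now -5*log(t - 4) + ∫(-1/(t - 5)) dt.
Step 3. Evaluate the standard form [assuming t > 5]: now -log(t - 5) - 5*log(t - 4).
Answer: -log(t - 5) - 5*log(t - 4).


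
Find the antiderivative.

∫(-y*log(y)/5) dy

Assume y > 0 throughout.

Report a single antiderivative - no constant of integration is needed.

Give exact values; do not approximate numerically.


Answer: -y**2*log(y)/10 + y**2/20.


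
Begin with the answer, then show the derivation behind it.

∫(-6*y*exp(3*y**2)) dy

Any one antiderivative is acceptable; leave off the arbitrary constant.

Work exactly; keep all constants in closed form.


The answer is -exp(3*y**2).
Step 1. Substitute u = y**2, turning ∫(-6*y*exp(3*y**2)) dy into ∫(-3*exp(3*u)) du: now ∫(-3*exp(3*u)) du.
Step 2. Evaluate the standard form: now -exp(3*u).
Step 3. Substitute back u = y**2: now -exp(3*y**2).
Answer: -exp(3*y**2).


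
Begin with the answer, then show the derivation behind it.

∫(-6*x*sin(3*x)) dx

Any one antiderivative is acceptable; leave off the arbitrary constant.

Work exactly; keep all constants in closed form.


The answer is 2*x*cos(3*x) - 2*sin(3*x)/3.
Step 1. Integrate ∫(-6*x*sin(3*x)) dx by parts with u = x, dv = (-6*sin(3*x)) dx, so v = 2*cos(3*x): now 2*x*cos(3*x) + ∫(-2*cos(3*x)) dx.
Step 2. Evaluate the standard form: now 2*x*cos(3*x) - 2*sin(3*x)/3.
Answer: 2*x*cos(3*x) - 2*sin(3*x)/3.


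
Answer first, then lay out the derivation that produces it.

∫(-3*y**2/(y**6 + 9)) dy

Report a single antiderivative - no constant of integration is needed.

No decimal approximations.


The answer is -atan(y**3/3)/3.
Step 1. Substitute u = y**3, turning ∫(-3*y**2/(y**6 + 9)) dy into ∫(-1/(u**2 + 9)) du: now ∫(-1/(u**2 + 9)) du.
Step 2. Evaluate the standard form: now -atan(u/3)/3.
Step 3. Substitute back u = y**3: now -atan(y**3/3)/3.
Answer: -atan(y**3/3)/3.


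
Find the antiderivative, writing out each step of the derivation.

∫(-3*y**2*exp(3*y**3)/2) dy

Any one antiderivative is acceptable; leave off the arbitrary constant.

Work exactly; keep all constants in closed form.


Step 1. Substitute u = y**3, turning ∫(-3*y**2*exp(3*y**3)/2) dy into ∫(-exp(3*u)/2) du: now ∫(-exp(3*u)/2) du.
Step 2. Evaluate the standard form: now -exp(3*u)/6.
Step 3. Substitute back u = y**3: now -exp(3*y**3)/6.
Answer: -exp(3*y**3)/6.


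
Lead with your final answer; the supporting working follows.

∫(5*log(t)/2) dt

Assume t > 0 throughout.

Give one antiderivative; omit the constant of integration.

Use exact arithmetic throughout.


The answer is 5*t*log(t)/2 - 5*t/2.
Step 1. Integrate ∫(5*log(t)/2) dt by parts with u = log(t), dv = (5/2) dt, so v = 5*t/2 [assuming t > 0]: now 5*t*log(t)/2 + ∫(-5/2) dt.
Step 2. Evaluate the standard form: now 5*t*log(t)/2 - 5*t/2.
Answer: 5*t*log(t)/2 - 5*t/2.


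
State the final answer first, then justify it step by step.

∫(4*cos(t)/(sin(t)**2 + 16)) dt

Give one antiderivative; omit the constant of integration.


The answer is atan(sin(t)/4).
Step 1. Substitute u = sin(t), turning ∫(4*cos(t)/(sin(t)**2 + 16)) dt into ∫(4/(u**2 + 16)) du: now ∫(4/(u**2 + 16)) du.
Step 2. Evaluate the standard form: now atan(u/4).
Step 3. Substitute back u = sin(t): now atan(sin(t)/4).
Answer: atan(sin(t)/4).


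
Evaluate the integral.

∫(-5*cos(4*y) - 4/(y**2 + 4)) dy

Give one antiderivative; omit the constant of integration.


Answer: -5*sin(4*y)/4 - 2*atan(y/2).


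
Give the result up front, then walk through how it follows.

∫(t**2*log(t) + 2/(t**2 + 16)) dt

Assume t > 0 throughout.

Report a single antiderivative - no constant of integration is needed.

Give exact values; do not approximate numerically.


The answer is t**3*log(t)/3 - t**3/9 + atan(t/4)/2.
Step 1. Rewrite: now ∫(t**2*log(t)) dt + ∫(2/(t**2 + 16)) dt.
Step 2. Evaluate the standard form: now atan(t/4)/2 + ∫(t**2*log(t)) dt.
Step 3. Integrate ∫(t**2*log(t)) dt by parts with u = log(t), dv = (t**2) dt, so v = t**3/3 [assuming t > 0]: now t**3*log(t)/3 + atan(t/4)/2 + ∫(-t**2/3) dt.
Step 4. Evaluate the standard form: now t**3*log(t)/3 - t**3/9 + atan(t/4)/2.
Answer: t**3*log(t)/3 - t**3/9 + atan(t/4)/2.


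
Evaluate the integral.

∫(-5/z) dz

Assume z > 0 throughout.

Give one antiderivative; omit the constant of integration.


Answer: -5*log(z).


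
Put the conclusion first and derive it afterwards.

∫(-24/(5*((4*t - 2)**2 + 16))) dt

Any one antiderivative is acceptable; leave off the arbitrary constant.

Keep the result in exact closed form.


The answer is -3*atan(t - 1/2)/10.
Step 1. Substitute u = 4*t - 2, turning ∫(-24/(5*((4*t - 2)**2 + 16))) dt into ∫(-6/(5*(u**2 + 16))) du: now ∫(-6/(5*(u**2 + 16))) du.
Step 2. Evaluate the standard form: now -3*atan(u/4)/10.
Step 3. Substitute back u = 4*t - 2: now -3*atan(t - 1/2)/10.
Answer: -3*atan(t - 1/2)/10.


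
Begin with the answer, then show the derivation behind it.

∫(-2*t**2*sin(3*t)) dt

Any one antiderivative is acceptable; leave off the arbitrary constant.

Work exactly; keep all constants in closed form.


The answer is 2*t**2*cos(3*t)/3 - 4*t*sin(3*t)/9 - 4*cos(3*t)/27.
Step 1. Integrate ∫(-2*t**2*sin(3*t)) dt by parts with u = t**2, dv = (-2*sin(3*t)) dt, so v = 2*cos(3*t)/3: now 2*t**2*cos(3*t)/3 + ∫(-4*t*cos(3*t)/3) dt.
Step 2. Integrate ∫(-4*t*cos(3*t)/3) dt by parts with u = t, dv = (-4*cos(3*t)/3) dt, so v = -4*sin(3*t)/9: now 2*t**2*cos(3*t)/3 - 4*t*sin(3*t)/9 + ∫(4*sin(3*t)/9) dt.
Step 3. Evaluate the standard form: now 2*t**2*cos(3*t)/3 - 4*t*sin(3*t)/9 - 4*cos(3*t)/27.
Answer: 2*t**2*cos(3*t)/3 - 4*t*sin(3*t)/9 - 4*cos(3*t)/27.


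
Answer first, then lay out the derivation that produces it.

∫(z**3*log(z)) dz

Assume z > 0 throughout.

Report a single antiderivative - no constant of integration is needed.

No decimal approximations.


The answer is z**4*log(z)/4 - z**4/16.
Step 1. Integrate ∫(z**3*log(z)) dz by parts with u = log(z), dv = (z**3) dz, so v = z**4/4 [assuming z > 0]: now z**4*log(z)/4 + ∫(-z**3/4) dz.
Step 2. Evaluate the standard form: now z**4*log(z)/4 - z**4/16.
Answer: z**4*log(z)/4 - z**4/16.


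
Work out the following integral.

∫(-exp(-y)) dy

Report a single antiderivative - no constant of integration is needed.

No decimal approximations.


Answer: exp(-y).


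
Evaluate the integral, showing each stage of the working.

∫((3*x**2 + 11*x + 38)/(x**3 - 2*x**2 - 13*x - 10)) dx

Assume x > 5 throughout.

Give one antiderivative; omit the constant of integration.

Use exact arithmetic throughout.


Step 1. Decompose ∫((3*x**2 + 11*x + 38)/(x**3 - 2*x**2 - 13*x - 10)) dx by partial fractions, (3*x**2 + 11*x + 38)/(x**3 - 2*x**2 - 13*x - 10) = 4/(x + 2) - 5/(x + 1) + 4/(x - 5): now ∫(4/(x - 5)) dx + ∫(-5/(x + 1)) dx + ∫(4/(x + 2)) dx.
Step 2. Evaluate the standard form [assuming x > -2]: now 4*log(x + 2) + ∫(4/(x - 5)) dx + ∫(-5/(x + 1)) dx.
Step 3. Evaluate the standard form [assuming x > 5]: now 4*log(x - 5) + 4*log(x + 2) + ∫(-5/(x + 1)) dx.
Step 4. Evaluate the standard form [assuming x > -1]: now 4*log(x - 5) - 5*log(x + 1) + 4*log(x + 2).
Answer: 4*log(x - 5) - 5*log(x + 1) + 4*log(x + 2).


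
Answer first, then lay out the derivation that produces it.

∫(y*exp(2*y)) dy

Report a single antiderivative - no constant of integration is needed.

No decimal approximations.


The answer is y*exp(2*y)/2 - exp(2*y)/4.
Step 1. Integrate ∫(y*exp(2*y)) dy by parts with u = y, dv = (exp(2*y)) dy, so v = exp(2*y)/2: now y*exp(2*y)/2 + ∫(-exp(2*y)/2) dy.
Step 2. Evaluate the standard form: now y*exp(2*y)/2 - exp(2*y)/4.
Answer: y*exp(2*y)/2 - exp(2*y)/4.


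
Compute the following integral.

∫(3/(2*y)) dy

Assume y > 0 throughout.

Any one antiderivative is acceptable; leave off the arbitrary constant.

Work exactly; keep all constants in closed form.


Answer: 3*log(y)/2.


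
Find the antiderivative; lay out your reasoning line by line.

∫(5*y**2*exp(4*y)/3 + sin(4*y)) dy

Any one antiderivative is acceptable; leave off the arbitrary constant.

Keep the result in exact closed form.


Step 1. Rewrite: now ∫(5*y**2*exp(4*y)/3) dy + ∫(sin(4*y)) dy.
Step 2. Evaluate the standard form: now -cos(4*y)/4 + ∫(5*y**2*exp(4*y)/3) dy.
Step 3. Integrate ∫(5*y**2*exp(4*y)/3) dy by parts with u = y**2, dv = (5*exp(4*y)/3) dy, so v = 5*exp(4*y)/12: now 5*y**2*exp(4*y)/12 - cos(4*y)/4 + ∫(-5*y*exp(4*y)/6) dy.
Step 4. Integrate ∫(-5*y*exp(4*y)/6) dy by parts with u = y, dv = (-5*exp(4*y)/6) dy, so v = -5*exp(4*y)/24: now 5*y**2*exp(4*y)/12 - 5*y*exp(4*y)/24 - cos(4*y)/4 + ∫(5*exp(4*y)/24) dy.
Step 5. Evaluate the standard form: now 5*y**2*exp(4*y)/12 - 5*y*exp(4*y)/24 + 5*exp(4*y)/96 - cos(4*y)/4.
Answer: 5*y**2*exp(4*y)/12 - 5*y*exp(4*y)/24 + 5*exp(4*y)/96 - cos(4*y)/4.


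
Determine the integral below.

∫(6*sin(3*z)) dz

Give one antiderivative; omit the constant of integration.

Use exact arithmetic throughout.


Answer: -2*cos(3*z).


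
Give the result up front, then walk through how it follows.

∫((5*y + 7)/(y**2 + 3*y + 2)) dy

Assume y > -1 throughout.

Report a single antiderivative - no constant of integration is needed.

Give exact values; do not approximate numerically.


The answer is 2*log(y + 1) + 3*log(y + 2).
Step 1. Decompose ∫((5*y + 7)/(y**2 + 3*y + 2)) dy by partial fractions, (5*y + 7)/(y**2 + 3*y + 2) = 3/(y + 2) + 2/(y + 1): now ∫(2/(y + 1)) dy + ∫(3/(y + 2)) dy.
Step 2. Evaluate the standard form [assuming y > -2]: now 3*log(y + 2) + ∫(2/(y + 1)) dy.
Step 3. Evaluate the standard form [assuming y > -1]: now 2*log(y + 1) + 3*log(y + 2).
Answer: 2*log(y + 1) + 3*log(y + 2).


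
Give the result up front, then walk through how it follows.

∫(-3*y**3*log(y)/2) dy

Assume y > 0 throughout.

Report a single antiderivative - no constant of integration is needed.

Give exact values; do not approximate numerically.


The answer is -3*y**4*log(y)/8 + 3*y**4/32.
Step 1. Integrate ∫(-3*y**3*log(y)/2) dy by parts with u = log(y), dv = (-3*y**3/2) dy, so v = -3*y**4/8 [assuming y > 0]: now -3*y**4*log(y)/8 + ∫(3*y**3/8) dy.
Step 2. Evaluate the standard form: now -3*y**4*log(y)/8 + 3*y**4/32.
Answer: -3*y**4*log(y)/8 + 3*y**4/32.


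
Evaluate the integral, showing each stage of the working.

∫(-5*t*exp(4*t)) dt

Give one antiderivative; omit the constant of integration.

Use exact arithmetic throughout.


Step 1. Integrate ∫(-5*t*exp(4*t)) dt by parts with u = t, dv = (-5*exp(4*t)) dt, so v = -5*exp(4*t)/4: now -5*t*exp(4*t)/4 + ∫(5*exp(4*t)/4) dt.
Step 2. Evaluate the standard form: now -5*t*exp(4*t)/4 + 5*exp(4*t)/16.
Answer: -5*t*exp(4*t)/4 + 5*exp(4*t)/16.


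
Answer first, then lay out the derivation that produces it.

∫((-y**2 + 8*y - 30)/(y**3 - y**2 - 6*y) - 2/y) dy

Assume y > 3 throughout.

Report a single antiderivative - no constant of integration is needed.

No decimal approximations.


The answer is 3*log(y) - log(y - 3) - 5*log(y + 2).
Step 1. Rewrite: now ∫(-2/y) dy + ∫((-y**2 + 8*y - 30)/(y**3 - y**2 - 6*y)) dy.
Step 2. Decompose ∫((-y**2 + 8*y - 30)/(y**3 - y**2 - 6*y)) dy by partial fractions, (-y**2 + 8*y - 30)/(y**3 - y**2 - 6*y) = -5/(y + 2) - 1/(y - 3) + 5/y: now ∫(-2/y) dy + ∫(5/y) dy + ∫(-1/(y - 3)) dy + ∫(-5/(y + 2)) dy.
Step 3. Evaluate the standard form [assuming y > -2]: now -5*log(y + 2) + ∫(-2/y) dy + ∫(5/y) dy + ∫(-1/(y - 3)) dy.
Step 4. Evaluate the standard form [assuming y > 0]: now 5*log(y) - 5*log(y + 2) + ∫(-2/y) dy + ∫(-1/(y - 3)) dy.
Step 5. Evaluate the standard form [assuming y > 3]: now 5*log(y) - log(y - 3) - 5*log(y + 2) + ∫(-2/y) dy.
Step 6. Evaluate the standard form [assuming y > 0]: now 3*log(y) - log(y - 3) - 5*log(y + 2).
Answer: 3*log(y) - log(y - 3) - 5*log(y + 2).


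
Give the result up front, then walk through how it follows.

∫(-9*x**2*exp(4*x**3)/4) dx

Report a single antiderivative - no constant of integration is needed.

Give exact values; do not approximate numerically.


The answer is -3*exp(4*x**3)/16.
Step 1. Substitute u = x**3, turning ∫(-9*x**2*exp(4*x**3)/4) dx into ∫(-3*exp(4*u)/4) du: now ∫(-3*exp(4*u)/4) du.
Step 2. Evaluate the standard form: now -3*exp(4*u)/16.
Step 3. Substitute back u = x**3: now -3*exp(4*x**3)/16.
Answer: -3*exp(4*x**3)/16.


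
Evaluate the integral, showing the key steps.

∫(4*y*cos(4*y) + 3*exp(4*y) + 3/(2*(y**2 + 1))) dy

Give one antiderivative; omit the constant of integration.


Step 1. Rewrite: now ∫(4*y*cos(4*y)) dy + ∫(3/(2*(y**2 + 1))) dy + ∫(3*exp(4*y)) dy.
Step 2. Integrate ∫(4*y*cos(4*y)) dy by parts with u = y, dv = (4*cos(4*y)) dy, so v = sin(4*y): now y*sin(4*y) + ∫(3/(2*(y**2 + 1))) dy + ∫(3*exp(4*y)) dy + ∫(-sin(4*y)) dy.
Step 3. Evaluate the standard form: now y*sin(4*y) + cos(4*y)/4 + ∫(3/(2*(y**2 + 1))) dy + ∫(3*exp(4*y)) dy.
Step 4. Evaluate the standard form: now y*sin(4*y) + cos(4*y)/4 + 3*atan(y)/2 + ∫(3*exp(4*y)) dy.
Step 5. Evaluate the standard form: now y*sin(4*y) + 3*exp(4*y)/4 + cos(4*y)/4 + 3*atan(y)/2.
Answer: y*sin(4*y) + 3*exp(4*y)/4 + cos(4*y)/4 + 3*atan(y)/2.


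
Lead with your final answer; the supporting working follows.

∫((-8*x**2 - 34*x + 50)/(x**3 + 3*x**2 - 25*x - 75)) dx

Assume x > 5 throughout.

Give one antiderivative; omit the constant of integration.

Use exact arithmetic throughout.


The answer is -4*log(x - 5) - 5*log(x + 3) + log(x + 5).
Step 1. Decompose ∫((-8*x**2 - 34*x + 50)/(x**3 + 3*x**2 - 25*x - 75)) dx by partial fractions, (-8*x**2 - 34*x + 50)/(x**3 + 3*x**2 - 25*x - 75) = 1/(x + 5) - 5/(x + 3) - 4/(x - 5): now ∫(-4/(x - 5)) dx + ∫(-5/(x + 3)) dx + ∫(1/(x + 5)) dx.
Step 2. Evaluate the standard form [assuming x > -5]: now log(x + 5) + ∫(-4/(x - 5)) dx + ∫(-5/(x + 3)) dx.
Step 3. Evaluate the standard form [assuming x > -3]: now -5*log(x + 3) + log(x + 5) + ∫(-4/(x - 5)) dx.
Step 4. Evaluate the standard form [assuming x > 5]: now -4*log(x - 5) - 5*log(x + 3) + log(x + 5).
Answer: -4*log(x - 5) - 5*log(x + 3) + log(x + 5).


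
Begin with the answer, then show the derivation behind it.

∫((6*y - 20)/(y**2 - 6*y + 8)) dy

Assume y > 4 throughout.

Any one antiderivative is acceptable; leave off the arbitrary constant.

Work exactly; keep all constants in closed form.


The answer is 2*log(y - 4) + 4*log(y - 2).
Step 1. Decompose ∫((6*y - 20)/(y**2 - 6*y + 8)) dy by partial fractions, (6*y - 20)/(y**2 - 6*y + 8) = 4/(y - 2) + 2/(y - 4): now ∫(2/(y - 4)) dy + ∫(4/(y - 2)) dy.
Step 2. Evaluate the standard form [assuming y > 4]: now 2*log(y - 4) + ∫(4/(y - 2)) dy.
Step 3. Evaluate the standard form [assuming y > 2]: now 2*log(y - 4) + 4*log(y - 2).
Answer: 2*log(y - 4) + 4*log(y - 2).


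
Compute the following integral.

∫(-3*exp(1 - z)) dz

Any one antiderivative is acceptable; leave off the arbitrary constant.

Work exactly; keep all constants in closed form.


Answer: 3*exp(1 - z).


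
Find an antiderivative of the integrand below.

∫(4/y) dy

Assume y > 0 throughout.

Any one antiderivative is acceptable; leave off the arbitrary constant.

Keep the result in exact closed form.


Answer: 4*log(y).


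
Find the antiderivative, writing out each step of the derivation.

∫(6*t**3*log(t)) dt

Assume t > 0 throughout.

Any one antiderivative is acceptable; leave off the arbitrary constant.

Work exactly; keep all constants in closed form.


Step 1. Integrate ∫(6*t**3*log(t)) dt by parts with u = log(t), dv = (6*t**3) dt, so v = 3*t**4/2 [assuming t > 0]: now 3*t**4*log(t)/2 + ∫(-3*t**3/2) dt.
Step 2. Evaluate the standard form: now 3*t**4*log(t)/2 - 3*t**4/8.
Answer: 3*t**4*log(t)/2 - 3*t**4/8.


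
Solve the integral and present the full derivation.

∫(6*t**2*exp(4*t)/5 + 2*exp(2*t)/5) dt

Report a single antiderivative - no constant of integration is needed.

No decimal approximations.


Step 1. Rewrite: now ∫(6*t**2*exp(4*t)/5) dt + ∫(2*exp(2*t)/5) dt.
Step 2. Evaluate the standard form: now exp(2*t)/5 + ∫(6*t**2*exp(4*t)/5) dt.
Step 3. Integrate ∫(6*t**2*exp(4*t)/5) dt by parts with u = t**2, dv = (6*exp(4*t)/5) dt, so v = 3*exp(4*t)/10: now 3*t**2*exp(4*t)/10 + exp(2*t)/5 + ∫(-3*t*exp(4*t)/5) dt.
Step 4. Integrate ∫(-3*t*exp(4*t)/5) dt by parts with u = t, dv = (-3*exp(4*t)/5) dt, so v = -3*exp(4*t)/20: now 3*t**2*exp(4*t)/10 - 3*t*exp(4*t)/20 + exp(2*t)/5 + ∫(3*exp(4*t)/20) dt.
Step 5. Evaluate the standard form: now 3*t**2*exp(4*t)/10 - 3*t*exp(4*t)/20 + 3*exp(4*t)/80 + exp(2*t)/5.
Answer: 3*t**2*exp(4*t)/10 - 3*t*exp(4*t)/20 + 3*exp(4*t)/80 + exp(2*t)/5.


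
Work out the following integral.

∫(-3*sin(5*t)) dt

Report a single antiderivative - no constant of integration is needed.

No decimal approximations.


Answer: 3*cos(5*t)/5.


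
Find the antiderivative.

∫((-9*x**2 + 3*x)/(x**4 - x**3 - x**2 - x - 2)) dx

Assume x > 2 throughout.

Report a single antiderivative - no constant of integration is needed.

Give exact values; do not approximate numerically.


Answer: -2*log(x - 2) + 2*log(x + 1) - 3*atan(x).


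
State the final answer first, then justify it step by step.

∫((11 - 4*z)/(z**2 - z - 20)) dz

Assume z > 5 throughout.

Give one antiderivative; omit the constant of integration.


The answer is -log(z - 5) - 3*log(z + 4).
Step 1. Decompose ∫((11 - 4*z)/(z**2 - z - 20)) dz by partial fractions, (11 - 4*z)/(z**2 - z - 20) = -3/(z + 4) - 1/(z - 5): now ∫(-1/(z - 5)) dz + ∫(-3/(z + 4)) dz.
Step 2. Evaluate the standard form [assuming z > 5]: now -log(z - 5) + ∫(-3/(z + 4)) dz.
Step 3. Evaluate the standard form [assuming z > -4]: now -log(z - 5) - 3*log(z + 4).
Answer: -log(z - 5) - 3*log(z + 4).


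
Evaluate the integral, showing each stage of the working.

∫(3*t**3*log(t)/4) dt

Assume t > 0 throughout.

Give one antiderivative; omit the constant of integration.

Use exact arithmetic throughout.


Step 1. Integrate ∫(3*t**3*log(t)/4) dt by parts with u = log(t), dv = (3*t**3/4) dt, so v = 3*t**4/16 [assuming t > 0]: now 3*t**4*log(t)/16 + ∫(-3*t**3/16) dt.
Step 2. Evaluate the standard form: now 3*t**4*log(t)/16 - 3*t**4/64.
Answer: 3*t**4*log(t)/16 - 3*t**4/64.


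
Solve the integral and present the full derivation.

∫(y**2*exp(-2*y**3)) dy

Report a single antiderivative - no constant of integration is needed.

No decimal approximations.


Step 1. Substitute u = y**3, turning ∫(y**2*exp(-2*y**3)) dy into ∫(exp(-2*u)/3) du: now ∫(exp(-2*u)/3) du.
Step 2. Evaluate the standard form: now -exp(-2*u)/6.
Step 3. Substitute back u = y**3: now -exp(-2*y**3)/6.
Answer: -exp(-2*y**3)/6.


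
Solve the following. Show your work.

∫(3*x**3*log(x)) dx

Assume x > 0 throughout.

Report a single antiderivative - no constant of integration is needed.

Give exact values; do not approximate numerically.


Step 1. Integrate ∫(3*x**3*log(x)) dx by parts with u = log(x), dv = (3*x**3) dx, so v = 3*x**4/4 [assuming x > 0]: now 3*x**4*log(x)/4 + ∫(-3*x**3/4) dx.
Step 2. Evaluate the standard form: now 3*x**4*log(x)/4 - 3*x**4/16.
Answer: 3*x**4*log(x)/4 - 3*x**4/16.


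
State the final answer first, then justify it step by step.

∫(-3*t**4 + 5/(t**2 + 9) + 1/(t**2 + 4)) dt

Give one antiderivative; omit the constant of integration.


The answer is -3*t**5/5 + 5*atan(t/3)/3 + atan(t/2)/2.
Step 1. Rewrite: now ∫(-3*t**4) dt + ∫(1/(t**2 + 4)) dt + ∫(5/(t**2 + 9)) dt.
Step 2. Evaluate the standard form: now atan(t/2)/2 + ∫(-3*t**4) dt + ∫(5/(t**2 + 9)) dt.
Step 3. Evaluate the standard form: now -3*t**5/5 + atan(t/2)/2 + ∫(5/(t**2 + 9)) dt.
Step 4. Evaluate the standard form: now -3*t**5/5 + 5*atan(t/3)/3 + atan(t/2)/2.
Answer: -3*t**5/5 + 5*atan(t/3)/3 + atan(t/2)/2.


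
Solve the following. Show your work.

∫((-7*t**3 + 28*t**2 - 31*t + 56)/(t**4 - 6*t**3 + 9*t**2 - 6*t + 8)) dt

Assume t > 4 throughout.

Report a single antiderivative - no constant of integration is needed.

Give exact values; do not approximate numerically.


Step 1. Decompose ∫((-7*t**3 + 28*t**2 - 31*t + 56)/(t**4 - 6*t**3 + 9*t**2 - 6*t + 8)) dt by partial fractions, (-7*t**3 + 28*t**2 - 31*t + 56)/(t**4 - 6*t**3 + 9*t**2 - 6*t + 8) = 4/(t**2 + 1) - 5/(t - 2) - 2/(t - 4): now ∫(-2/(t - 4)) dt + ∫(-5/(t - 2)) dt + ∫(4/(t**2 + 1)) dt.
Step 2. Evaluate the standard form [assuming t > 4]: now -2*log(t - 4) + ∫(-5/(t - 2)) dt + ∫(4/(t**2 + 1)) dt.
Step 3. Evaluate the standard form [assuming t > 2]: now -2*log(t - 4) - 5*log(t - 2) + ∫(4/(t**2 + 1)) dt.
Step 4. Evaluate the standard form: now -2*log(t - 4) - 5*log(t - 2) + 4*atan(t).
Answer: -2*log(t - 4) - 5*log(t - 2) + 4*atan(t).


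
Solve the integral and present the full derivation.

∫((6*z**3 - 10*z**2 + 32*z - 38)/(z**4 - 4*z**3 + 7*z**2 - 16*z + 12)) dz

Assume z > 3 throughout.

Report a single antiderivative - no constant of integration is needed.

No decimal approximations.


Step 1. Decompose ∫((6*z**3 - 10*z**2 + 32*z - 38)/(z**4 - 4*z**3 + 7*z**2 - 16*z + 12)) dz by partial fractions, (6*z**3 - 10*z**2 + 32*z - 38)/(z**4 - 4*z**3 + 7*z**2 - 16*z + 12) = -2/(z**2 + 4) + 1/(z - 1) + 5/(z - 3): now ∫(5/(z - 3)) dz + ∫(1/(z - 1)) dz + ∫(-2/(z**2 + 4)) dz.
Step 2. Evaluate the standard form [assuming z > 3]: now 5*log(z - 3) + ∫(1/(z - 1)) dz + ∫(-2/(z**2 + 4)) dz.
Step 3. Evaluate the standard form [assuming z > 1]: now 5*log(z - 3) + log(z - 1) + ∫(-2/(z**2 + 4)) dz.
Step 4. Evaluate the standard form: now 5*log(z - 3) + log(z - 1) - atan(z/2).
Answer: 5*log(z - 3) + log(z - 1) - atan(z/2).


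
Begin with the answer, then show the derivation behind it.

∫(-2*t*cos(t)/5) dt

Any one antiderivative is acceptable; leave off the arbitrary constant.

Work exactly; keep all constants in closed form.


The answer is -2*t*sin(t)/5 - 2*cos(t)/5.
Step 1. Integrate ∫(-2*t*cos(t)/5) dt by parts with u = t, dv = (-2*cos(t)/5) dt, so v = -2*sin(t)/5: now -2*t*sin(t)/5 + ∫(2*sin(t)/5) dt.
Step 2. Evaluate the standard form: now -2*t*sin(t)/5 - 2*cos(t)/5.
Answer: -2*t*sin(t)/5 - 2*cos(t)/5.


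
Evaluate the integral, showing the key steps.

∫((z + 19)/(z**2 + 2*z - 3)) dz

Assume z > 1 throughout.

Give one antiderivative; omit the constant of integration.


Step 1. Decompose ∫((z + 19)/(z**2 + 2*z - 3)) dz by partial fractions, (z + 19)/(z**2 + 2*z - 3) = -4/(z + 3) + 5/(z - 1): now ∫(5/(z - 1)) dz + ∫(-4/(z + 3)) dz.
Step 2. Evaluate the standard form [assuming z > 1]: now 5*log(z - 1) + ∫(-4/(z + 3)) dz.
Step 3. Evaluate the standard form [assuming z > -3]: now 5*log(z - 1) - 4*log(z + 3).
Answer: 5*log(z - 1) - 4*log(z + 3).


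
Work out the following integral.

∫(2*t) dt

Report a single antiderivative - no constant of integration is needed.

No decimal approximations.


Answer: t**2.


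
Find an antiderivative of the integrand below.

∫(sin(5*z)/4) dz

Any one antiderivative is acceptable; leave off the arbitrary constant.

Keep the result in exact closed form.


Answer: -cos(5*z)/20.


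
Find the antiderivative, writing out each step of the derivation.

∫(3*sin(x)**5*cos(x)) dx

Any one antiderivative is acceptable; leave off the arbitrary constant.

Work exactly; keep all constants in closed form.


Step 1. Substitute u = sin(x), turning ∫(3*sin(x)**5*cos(x)) dx into ∫(3*u**5) du: now ∫(3*u**5) du.
Step 2. Evaluate the standard form: now u**6/2.
Step 3. Substitute back u = sin(x): now sin(x)**6/2.
Answer: sin(x)**6/2.


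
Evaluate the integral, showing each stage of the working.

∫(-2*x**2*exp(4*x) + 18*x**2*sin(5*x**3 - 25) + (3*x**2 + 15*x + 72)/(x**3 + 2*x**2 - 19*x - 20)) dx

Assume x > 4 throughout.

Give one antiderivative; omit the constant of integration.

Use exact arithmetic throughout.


Step 1. Rewrite: now ∫(-2*x**2*exp(4*x)) dx + ∫(18*x**2*sin(5*x**3 - 25)) dx + ∫((3*x**2 + 15*x + 72)/(x**3 + 2*x**2 - 19*x - 20)) dx.
Step 2. Integrate ∫(-2*x**2*exp(4*x)) dx by parts with u = x**2, dv = (-2*exp(4*x)) dx, so v = -exp(4*x)/2: now -x**2*exp(4*x)/2 + ∫(x*exp(4*x)) dx + ∫(18*x**2*sin(5*x**3 - 25)) dx + ∫((3*x**2 + 15*x + 72)/(x**3 + 2*x**2 - 19*x - 20)) dx.
Step 3. Integrate ∫(x*exp(4*x)) dx by parts with u = x, dv = (exp(4*x)) dx, so v = exp(4*x)/4: now -x**2*exp(4*x)/2 + x*exp(4*x)/4 + ∫(18*x**2*sin(5*x**3 - 25)) dx + ∫((3*x**2 + 15*x + 72)/(x**3 + 2*x**2 - 19*x - 20)) dx + ∫(-exp(4*x)/4) dx.
Step 4. Evaluate the standard form: now -x**2*exp(4*x)/2 + x*exp(4*x)/4 - exp(4*x)/16 + ∫(18*x**2*sin(5*x**3 - 25)) dx + ∫((3*x**2 + 15*x + 72)/(x**3 + 2*x**2 - 19*x - 20)) dx.
Step 5. Substitute u = x**3 - 5, turning ∫(18*x**2*sin(5*x**3 - 25)) dx into ∫(6*sin(5*u)) du: now -x**2*exp(4*x)/2 + x*exp(4*x)/4 - exp(4*x)/16 + ∫((3*x**2 + 15*x + 72)/(x**3 + 2*x**2 - 19*x - 20)) dx + ∫(6*sin(5*u)) du.
Step 6. Evaluate the standard form: now -x**2*exp(4*x)/2 + x*exp(4*x)/4 - exp(4*x)/16 - 6*cos(5*u)/5 + ∫((3*x**2 + 15*x + 72)/(x**3 + 2*x**2 - 19*x - 20)) dx.
Step 7. Substitute back u = x**3 - 5: now -x**2*exp(4*x)/2 + x*exp(4*x)/4 - exp(4*x)/16 - 6*cos(5*x**3 - 25)/5 + ∫((3*x**2 + 15*x + 72)/(x**3 + 2*x**2 - 19*x - 20)) dx.
Step 8. Decompose ∫((3*x**2 + 15*x + 72)/(x**3 + 2*x**2 - 19*x - 20)) dx by partial fractions, (3*x**2 + 15*x + 72)/(x**3 + 2*x**2 - 19*x - 20) = 2/(x + 5) - 3/(x + 1) + 4/(x - 4): now -x**2*exp(4*x)/2 + x*exp(4*x)/4 - exp(4*x)/16 - 6*cos(5*x**3 - 25)/5 + ∫(4/(x - 4)) dx + ∫(-3/(x + 1)) dx + ∫(2/(x + 5)) dx.
Step 9. Evaluate the standard form [assuming x > 4]: now -x**2*exp(4*x)/2 + x*exp(4*x)/4 - exp(4*x)/16 + 4*log(x - 4) - 6*cos(5*x**3 - 25)/5 + ∫(-3/(x + 1)) dx + ∫(2/(x + 5)) dx.
Step 10. Evaluate the standard form [assuming x > -5]: now -x**2*exp(4*x)/2 + x*exp(4*x)/4 - exp(4*x)/16 + 4*log(x - 4) + 2*log(x + 5) - 6*cos(5*x**3 - 25)/5 + ∫(-3/(x + 1)) dx.
Step 11. Evaluate the standard form [assuming x > -1]: now -x**2*exp(4*x)/2 + x*exp(4*x)/4 - exp(4*x)/16 + 4*log(x - 4) - 3*log(x + 1) + 2*log(x + 5) - 6*cos(5*x**3 - 25)/5.
Answer: -x**2*exp(4*x)/2 + x*exp(4*x)/4 - exp(4*x)/16 + 4*log(x - 4) - 3*log(x + 1) + 2*log(x + 5) - 6*cos(5*x**3 - 25)/5.
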